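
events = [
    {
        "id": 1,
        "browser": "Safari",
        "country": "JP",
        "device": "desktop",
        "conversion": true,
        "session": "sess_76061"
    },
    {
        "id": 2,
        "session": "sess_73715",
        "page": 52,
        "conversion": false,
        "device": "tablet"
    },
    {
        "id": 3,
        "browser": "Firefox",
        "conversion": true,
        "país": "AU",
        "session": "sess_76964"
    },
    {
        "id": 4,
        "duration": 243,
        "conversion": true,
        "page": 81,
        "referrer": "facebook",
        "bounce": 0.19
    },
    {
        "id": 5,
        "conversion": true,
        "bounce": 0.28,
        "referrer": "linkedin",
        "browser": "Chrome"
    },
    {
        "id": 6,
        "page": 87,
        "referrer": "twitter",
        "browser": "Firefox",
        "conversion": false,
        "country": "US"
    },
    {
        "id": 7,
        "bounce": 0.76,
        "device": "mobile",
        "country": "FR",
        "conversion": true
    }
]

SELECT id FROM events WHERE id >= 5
[5, 6, 7]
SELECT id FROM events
[1, 2, 3, 4, 5, 6, 7]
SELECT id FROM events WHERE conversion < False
[]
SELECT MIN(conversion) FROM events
False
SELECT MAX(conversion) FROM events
True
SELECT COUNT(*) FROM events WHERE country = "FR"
1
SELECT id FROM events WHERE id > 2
[3, 4, 5, 6, 7]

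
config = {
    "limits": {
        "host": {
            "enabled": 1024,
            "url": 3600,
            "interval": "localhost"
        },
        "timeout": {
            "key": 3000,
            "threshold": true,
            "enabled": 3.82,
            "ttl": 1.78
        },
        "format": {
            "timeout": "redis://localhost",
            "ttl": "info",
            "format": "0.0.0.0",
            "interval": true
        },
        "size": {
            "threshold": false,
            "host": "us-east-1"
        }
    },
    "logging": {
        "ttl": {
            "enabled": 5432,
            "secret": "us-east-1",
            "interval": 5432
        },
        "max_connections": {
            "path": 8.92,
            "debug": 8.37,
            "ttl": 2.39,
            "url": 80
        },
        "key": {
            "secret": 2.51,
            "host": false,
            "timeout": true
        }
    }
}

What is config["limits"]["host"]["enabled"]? 1024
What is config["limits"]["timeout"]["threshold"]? True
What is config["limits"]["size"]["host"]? "us-east-1"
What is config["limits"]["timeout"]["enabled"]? 3.82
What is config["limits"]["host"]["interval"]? "localhost"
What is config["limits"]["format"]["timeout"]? "redis://localhost"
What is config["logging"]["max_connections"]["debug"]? 8.37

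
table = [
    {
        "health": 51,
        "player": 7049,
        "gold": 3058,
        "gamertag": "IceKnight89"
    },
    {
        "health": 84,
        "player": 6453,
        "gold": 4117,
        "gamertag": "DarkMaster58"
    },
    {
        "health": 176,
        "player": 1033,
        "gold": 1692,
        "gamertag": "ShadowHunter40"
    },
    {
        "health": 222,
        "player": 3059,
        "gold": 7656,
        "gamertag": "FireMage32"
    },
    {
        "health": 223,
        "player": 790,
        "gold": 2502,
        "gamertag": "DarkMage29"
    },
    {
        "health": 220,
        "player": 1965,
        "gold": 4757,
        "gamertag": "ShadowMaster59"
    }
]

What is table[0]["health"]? 51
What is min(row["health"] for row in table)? 51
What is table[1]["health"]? 84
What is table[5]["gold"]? 4757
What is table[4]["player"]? 790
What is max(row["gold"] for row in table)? 7656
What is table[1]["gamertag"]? "DarkMaster58"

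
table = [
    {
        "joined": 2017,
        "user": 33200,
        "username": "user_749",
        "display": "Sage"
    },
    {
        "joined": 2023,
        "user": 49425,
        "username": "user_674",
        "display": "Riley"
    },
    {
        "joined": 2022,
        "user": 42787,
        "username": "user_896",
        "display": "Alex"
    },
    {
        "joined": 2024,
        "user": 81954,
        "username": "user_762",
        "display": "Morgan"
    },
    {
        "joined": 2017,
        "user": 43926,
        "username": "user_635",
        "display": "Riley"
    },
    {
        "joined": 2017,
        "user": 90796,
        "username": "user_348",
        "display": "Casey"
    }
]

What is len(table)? 6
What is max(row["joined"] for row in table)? 2024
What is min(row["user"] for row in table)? 33200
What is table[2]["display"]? "Alex"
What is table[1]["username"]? "user_674"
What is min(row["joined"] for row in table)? 2017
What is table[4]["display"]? "Riley"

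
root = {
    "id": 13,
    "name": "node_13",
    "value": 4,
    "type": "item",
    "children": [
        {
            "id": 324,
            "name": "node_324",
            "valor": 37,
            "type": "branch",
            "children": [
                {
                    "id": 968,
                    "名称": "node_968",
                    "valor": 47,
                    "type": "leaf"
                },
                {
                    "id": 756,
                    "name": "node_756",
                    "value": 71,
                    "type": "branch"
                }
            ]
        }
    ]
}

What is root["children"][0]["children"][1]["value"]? 71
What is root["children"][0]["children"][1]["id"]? 756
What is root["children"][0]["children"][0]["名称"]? "node_968"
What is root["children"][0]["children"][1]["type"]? "branch"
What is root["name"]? "node_13"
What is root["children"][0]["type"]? "branch"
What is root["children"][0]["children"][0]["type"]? "leaf"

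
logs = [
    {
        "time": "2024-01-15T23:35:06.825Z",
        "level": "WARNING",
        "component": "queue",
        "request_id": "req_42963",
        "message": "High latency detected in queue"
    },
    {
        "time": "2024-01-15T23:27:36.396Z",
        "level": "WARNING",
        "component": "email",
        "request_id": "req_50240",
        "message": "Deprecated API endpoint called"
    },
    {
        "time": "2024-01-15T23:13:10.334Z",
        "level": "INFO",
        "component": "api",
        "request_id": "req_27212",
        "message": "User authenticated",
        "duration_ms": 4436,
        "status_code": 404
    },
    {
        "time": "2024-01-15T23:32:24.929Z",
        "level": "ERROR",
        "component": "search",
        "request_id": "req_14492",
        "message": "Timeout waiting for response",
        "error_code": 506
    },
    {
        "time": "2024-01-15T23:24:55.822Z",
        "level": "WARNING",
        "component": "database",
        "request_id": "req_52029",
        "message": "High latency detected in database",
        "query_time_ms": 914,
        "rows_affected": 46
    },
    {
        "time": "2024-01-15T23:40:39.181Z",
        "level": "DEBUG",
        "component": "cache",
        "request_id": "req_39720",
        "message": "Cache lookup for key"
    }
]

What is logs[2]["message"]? "User authenticated"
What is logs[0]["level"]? "WARNING"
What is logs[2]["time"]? "2024-01-15T23:13:10.334Z"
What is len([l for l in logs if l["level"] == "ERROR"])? 1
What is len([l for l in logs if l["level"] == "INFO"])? 1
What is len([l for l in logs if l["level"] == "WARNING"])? 3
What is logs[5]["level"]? "DEBUG"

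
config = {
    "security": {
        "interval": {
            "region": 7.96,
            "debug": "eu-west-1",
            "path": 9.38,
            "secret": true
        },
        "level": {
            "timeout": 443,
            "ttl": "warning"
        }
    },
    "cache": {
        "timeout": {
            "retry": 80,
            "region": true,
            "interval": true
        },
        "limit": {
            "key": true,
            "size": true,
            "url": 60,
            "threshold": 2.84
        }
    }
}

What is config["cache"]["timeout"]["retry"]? 80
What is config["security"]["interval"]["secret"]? True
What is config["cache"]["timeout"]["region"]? True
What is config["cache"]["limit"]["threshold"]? 2.84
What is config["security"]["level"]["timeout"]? 443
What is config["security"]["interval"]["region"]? 7.96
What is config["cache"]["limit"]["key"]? True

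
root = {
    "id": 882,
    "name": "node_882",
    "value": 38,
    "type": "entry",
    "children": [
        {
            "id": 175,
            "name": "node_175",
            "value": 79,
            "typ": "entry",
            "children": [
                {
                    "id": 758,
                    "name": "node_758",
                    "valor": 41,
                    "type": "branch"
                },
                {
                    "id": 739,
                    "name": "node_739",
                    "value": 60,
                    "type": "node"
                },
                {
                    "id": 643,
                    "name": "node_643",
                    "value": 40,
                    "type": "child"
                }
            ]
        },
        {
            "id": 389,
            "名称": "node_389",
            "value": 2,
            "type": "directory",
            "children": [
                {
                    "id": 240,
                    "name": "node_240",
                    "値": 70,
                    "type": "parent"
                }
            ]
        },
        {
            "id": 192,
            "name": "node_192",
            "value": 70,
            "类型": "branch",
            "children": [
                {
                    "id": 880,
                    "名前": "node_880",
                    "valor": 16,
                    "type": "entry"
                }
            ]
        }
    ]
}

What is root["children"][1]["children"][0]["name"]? "node_240"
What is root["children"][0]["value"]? 79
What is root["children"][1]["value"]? 2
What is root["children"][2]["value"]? 70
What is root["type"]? "entry"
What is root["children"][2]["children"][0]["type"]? "entry"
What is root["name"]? "node_882"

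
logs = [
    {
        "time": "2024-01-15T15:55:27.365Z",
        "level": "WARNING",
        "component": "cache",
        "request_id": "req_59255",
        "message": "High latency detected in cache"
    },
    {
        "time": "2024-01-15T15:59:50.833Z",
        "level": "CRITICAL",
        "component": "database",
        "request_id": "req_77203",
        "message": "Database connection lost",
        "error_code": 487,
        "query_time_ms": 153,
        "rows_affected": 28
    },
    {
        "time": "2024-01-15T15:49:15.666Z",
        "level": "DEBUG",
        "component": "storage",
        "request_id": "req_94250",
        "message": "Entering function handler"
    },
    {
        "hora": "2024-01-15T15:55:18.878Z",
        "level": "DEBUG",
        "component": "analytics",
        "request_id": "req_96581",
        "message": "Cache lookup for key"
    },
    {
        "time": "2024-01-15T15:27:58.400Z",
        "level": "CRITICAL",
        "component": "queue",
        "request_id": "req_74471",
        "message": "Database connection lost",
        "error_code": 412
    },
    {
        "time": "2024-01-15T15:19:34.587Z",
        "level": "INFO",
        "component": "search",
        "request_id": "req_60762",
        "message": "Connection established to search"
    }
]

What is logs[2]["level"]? "DEBUG"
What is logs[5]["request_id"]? "req_60762"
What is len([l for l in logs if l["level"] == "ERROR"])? 0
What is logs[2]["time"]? "2024-01-15T15:49:15.666Z"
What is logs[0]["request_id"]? "req_59255"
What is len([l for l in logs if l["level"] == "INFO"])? 1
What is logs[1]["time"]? "2024-01-15T15:59:50.833Z"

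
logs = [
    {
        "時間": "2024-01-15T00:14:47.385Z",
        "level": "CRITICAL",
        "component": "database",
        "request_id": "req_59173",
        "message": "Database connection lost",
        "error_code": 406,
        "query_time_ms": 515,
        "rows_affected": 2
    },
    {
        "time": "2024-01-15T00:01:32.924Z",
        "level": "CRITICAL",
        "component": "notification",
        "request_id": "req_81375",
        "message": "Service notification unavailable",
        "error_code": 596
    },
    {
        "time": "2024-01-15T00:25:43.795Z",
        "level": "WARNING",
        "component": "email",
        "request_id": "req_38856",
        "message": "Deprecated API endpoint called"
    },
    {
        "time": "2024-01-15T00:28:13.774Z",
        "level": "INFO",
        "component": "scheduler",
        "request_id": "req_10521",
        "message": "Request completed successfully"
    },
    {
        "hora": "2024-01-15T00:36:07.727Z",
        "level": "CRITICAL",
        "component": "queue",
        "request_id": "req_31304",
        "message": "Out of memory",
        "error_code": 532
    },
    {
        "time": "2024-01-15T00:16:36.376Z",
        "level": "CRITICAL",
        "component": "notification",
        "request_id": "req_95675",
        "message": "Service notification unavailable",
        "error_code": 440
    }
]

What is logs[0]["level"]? "CRITICAL"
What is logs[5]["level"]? "CRITICAL"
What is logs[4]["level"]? "CRITICAL"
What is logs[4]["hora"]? "2024-01-15T00:36:07.727Z"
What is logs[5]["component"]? "notification"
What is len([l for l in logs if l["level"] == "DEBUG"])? 0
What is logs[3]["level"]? "INFO"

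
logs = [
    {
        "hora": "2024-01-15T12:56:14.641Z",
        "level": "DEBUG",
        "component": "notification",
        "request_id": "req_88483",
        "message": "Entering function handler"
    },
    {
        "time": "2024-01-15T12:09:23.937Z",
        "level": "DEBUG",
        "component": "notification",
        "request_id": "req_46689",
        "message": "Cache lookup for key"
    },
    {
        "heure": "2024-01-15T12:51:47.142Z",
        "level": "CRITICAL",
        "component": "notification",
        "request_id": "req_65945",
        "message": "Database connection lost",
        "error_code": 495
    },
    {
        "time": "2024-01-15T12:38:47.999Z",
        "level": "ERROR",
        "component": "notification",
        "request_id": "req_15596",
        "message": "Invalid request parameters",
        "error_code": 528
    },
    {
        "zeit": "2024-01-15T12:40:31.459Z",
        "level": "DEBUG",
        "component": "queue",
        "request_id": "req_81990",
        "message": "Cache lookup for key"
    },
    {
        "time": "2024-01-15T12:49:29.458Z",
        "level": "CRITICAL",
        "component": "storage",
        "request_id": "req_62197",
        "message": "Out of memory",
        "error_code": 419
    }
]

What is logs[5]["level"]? "CRITICAL"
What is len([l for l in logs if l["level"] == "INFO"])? 0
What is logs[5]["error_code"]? 419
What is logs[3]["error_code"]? 528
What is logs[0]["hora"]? "2024-01-15T12:56:14.641Z"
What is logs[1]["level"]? "DEBUG"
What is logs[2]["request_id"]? "req_65945"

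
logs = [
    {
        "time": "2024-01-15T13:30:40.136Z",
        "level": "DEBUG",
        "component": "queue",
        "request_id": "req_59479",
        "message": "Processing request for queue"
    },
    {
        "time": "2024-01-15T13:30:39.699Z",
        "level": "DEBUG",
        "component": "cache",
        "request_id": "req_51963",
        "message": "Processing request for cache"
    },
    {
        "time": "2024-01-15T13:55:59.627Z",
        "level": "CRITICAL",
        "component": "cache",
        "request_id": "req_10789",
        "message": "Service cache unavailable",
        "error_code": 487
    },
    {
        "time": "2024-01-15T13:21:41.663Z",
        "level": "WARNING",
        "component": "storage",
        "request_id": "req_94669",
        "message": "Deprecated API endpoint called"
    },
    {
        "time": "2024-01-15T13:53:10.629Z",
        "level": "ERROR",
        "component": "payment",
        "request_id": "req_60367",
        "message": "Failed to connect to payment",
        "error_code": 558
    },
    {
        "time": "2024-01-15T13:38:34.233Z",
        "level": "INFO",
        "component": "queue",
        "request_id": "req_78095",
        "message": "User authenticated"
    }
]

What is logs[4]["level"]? "ERROR"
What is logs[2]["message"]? "Service cache unavailable"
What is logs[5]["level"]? "INFO"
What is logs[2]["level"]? "CRITICAL"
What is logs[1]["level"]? "DEBUG"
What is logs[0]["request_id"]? "req_59479"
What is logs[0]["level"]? "DEBUG"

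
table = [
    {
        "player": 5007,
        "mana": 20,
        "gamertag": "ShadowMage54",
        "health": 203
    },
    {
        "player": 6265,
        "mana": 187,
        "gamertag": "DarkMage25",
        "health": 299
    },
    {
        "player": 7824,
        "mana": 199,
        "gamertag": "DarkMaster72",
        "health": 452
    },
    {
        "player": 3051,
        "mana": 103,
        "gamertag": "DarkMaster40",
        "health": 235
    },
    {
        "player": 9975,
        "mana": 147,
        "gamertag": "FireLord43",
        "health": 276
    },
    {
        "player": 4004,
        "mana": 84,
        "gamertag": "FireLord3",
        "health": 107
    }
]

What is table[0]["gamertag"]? "ShadowMage54"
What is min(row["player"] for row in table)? 3051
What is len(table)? 6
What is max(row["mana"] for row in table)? 199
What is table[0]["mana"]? 20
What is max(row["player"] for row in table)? 9975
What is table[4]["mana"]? 147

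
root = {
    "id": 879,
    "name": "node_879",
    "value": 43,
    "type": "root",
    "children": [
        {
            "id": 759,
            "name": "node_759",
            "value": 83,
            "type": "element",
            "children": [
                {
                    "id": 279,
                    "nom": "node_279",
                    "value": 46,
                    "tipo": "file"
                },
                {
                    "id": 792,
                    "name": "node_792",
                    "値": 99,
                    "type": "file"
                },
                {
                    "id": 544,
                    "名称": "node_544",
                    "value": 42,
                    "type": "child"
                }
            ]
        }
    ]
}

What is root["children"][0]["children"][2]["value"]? 42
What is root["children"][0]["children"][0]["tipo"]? "file"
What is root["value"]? 43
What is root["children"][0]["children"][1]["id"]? 792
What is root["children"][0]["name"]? "node_759"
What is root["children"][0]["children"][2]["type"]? "child"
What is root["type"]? "root"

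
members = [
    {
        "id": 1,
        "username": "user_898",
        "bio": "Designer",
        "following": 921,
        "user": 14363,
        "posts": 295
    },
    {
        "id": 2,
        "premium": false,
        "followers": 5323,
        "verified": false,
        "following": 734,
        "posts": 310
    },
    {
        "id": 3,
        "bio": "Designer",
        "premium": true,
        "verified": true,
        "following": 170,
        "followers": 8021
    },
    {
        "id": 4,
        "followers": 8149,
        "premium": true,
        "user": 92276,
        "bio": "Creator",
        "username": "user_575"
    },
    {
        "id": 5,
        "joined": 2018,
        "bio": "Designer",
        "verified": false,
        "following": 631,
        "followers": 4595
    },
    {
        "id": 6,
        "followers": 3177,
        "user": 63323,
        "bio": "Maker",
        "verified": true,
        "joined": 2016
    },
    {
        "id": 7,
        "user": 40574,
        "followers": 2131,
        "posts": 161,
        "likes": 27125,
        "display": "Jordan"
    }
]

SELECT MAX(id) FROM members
7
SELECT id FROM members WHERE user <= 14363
[1]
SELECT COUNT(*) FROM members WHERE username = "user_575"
1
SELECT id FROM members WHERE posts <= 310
[1, 2, 7]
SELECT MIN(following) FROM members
170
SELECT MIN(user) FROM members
14363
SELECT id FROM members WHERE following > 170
[1, 2, 5]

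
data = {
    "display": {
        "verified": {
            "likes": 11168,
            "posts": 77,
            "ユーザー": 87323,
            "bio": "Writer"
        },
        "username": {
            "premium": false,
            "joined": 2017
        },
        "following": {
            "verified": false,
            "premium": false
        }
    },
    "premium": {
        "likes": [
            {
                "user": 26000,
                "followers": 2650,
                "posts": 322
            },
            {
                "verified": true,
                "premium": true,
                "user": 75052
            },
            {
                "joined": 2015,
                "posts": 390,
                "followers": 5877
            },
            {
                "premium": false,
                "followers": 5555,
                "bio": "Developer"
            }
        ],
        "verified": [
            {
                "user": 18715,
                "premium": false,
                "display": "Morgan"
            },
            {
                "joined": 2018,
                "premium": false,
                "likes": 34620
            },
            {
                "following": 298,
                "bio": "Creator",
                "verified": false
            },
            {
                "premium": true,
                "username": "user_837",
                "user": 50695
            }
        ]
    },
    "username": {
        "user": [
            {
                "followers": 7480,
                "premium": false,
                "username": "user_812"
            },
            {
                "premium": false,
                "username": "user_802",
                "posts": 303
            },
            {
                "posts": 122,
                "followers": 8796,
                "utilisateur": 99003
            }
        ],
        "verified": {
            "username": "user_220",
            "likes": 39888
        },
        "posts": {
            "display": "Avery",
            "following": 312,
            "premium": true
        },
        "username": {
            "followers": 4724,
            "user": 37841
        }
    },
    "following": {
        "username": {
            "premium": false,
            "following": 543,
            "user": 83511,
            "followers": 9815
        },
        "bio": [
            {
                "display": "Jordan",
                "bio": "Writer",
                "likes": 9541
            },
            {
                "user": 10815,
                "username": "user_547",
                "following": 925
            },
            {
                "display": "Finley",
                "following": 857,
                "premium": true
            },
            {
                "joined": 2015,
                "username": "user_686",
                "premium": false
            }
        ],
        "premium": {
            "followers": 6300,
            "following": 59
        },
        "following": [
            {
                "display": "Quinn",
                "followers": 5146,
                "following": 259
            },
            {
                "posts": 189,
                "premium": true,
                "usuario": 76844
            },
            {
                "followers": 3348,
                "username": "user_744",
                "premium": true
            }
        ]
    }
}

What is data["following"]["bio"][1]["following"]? 925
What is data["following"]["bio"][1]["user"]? 10815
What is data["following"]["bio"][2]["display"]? "Finley"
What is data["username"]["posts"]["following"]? 312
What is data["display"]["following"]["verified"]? False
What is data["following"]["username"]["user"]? 83511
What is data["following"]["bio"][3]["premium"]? False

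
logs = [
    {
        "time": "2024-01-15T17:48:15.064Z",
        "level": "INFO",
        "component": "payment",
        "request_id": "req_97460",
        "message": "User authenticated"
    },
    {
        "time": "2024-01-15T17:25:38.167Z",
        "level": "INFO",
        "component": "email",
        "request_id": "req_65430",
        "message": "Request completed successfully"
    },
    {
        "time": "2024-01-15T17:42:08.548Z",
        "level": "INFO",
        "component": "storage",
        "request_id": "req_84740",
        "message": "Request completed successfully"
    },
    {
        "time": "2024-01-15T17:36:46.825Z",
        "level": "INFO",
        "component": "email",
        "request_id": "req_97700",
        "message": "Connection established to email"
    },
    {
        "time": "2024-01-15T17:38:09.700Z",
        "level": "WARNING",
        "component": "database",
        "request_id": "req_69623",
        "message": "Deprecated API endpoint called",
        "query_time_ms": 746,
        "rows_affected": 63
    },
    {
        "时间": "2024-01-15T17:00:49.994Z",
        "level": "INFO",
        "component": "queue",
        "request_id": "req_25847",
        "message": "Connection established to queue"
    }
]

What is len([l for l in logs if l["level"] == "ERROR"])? 0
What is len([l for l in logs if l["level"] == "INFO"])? 5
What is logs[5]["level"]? "INFO"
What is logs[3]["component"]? "email"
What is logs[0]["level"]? "INFO"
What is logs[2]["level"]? "INFO"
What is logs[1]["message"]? "Request completed successfully"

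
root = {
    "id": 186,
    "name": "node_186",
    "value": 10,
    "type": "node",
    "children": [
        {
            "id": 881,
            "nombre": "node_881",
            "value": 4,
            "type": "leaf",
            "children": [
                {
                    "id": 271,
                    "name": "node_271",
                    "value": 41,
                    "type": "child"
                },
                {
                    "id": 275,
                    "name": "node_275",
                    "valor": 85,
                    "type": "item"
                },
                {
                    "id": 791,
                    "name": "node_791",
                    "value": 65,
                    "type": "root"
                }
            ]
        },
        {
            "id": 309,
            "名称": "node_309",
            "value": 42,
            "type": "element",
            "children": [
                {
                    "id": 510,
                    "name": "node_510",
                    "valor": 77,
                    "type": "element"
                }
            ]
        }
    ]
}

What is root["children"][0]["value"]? 4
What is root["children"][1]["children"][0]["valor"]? 77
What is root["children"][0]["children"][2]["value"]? 65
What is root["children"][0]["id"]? 881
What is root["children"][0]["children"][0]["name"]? "node_271"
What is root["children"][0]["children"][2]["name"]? "node_791"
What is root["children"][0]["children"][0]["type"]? "child"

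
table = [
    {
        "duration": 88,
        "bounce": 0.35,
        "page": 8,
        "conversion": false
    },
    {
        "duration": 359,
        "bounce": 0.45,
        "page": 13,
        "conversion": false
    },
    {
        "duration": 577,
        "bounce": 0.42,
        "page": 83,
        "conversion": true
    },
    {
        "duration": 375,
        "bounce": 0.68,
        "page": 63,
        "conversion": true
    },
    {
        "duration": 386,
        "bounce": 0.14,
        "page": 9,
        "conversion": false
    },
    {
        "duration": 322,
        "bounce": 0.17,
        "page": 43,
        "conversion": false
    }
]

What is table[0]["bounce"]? 0.35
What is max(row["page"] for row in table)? 83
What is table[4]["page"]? 9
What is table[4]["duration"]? 386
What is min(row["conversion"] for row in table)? False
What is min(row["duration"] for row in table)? 88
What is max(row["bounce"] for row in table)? 0.68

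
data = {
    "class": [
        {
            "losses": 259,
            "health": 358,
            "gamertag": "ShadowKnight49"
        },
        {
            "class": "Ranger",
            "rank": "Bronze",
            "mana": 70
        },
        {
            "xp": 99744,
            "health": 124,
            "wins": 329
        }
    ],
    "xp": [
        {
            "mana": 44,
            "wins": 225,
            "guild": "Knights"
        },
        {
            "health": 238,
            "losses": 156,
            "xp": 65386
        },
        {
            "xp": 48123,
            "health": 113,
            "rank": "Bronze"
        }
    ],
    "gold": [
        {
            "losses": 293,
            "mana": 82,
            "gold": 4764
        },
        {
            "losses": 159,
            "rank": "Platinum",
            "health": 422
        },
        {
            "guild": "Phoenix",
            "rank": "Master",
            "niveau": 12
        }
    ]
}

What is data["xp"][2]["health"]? 113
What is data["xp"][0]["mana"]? 44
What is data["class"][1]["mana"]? 70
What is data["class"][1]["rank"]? "Bronze"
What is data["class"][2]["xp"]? 99744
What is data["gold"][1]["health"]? 422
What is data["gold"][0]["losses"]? 293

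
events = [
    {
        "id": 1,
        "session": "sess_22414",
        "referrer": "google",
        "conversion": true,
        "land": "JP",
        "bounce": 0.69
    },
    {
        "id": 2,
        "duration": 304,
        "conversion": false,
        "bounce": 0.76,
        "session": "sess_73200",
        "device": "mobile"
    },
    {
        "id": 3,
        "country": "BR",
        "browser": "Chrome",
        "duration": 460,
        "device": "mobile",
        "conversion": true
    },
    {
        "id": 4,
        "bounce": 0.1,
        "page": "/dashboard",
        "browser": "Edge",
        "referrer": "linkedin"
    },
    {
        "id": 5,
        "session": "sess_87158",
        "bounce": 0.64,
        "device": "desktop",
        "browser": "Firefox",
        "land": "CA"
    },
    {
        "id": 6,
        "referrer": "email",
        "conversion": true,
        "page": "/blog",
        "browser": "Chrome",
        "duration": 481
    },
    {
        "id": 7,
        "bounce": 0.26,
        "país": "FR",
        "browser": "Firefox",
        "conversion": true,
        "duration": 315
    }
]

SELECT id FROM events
[1, 2, 3, 4, 5, 6, 7]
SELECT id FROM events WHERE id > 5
[6, 7]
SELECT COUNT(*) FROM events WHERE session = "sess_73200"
1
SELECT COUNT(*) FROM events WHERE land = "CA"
1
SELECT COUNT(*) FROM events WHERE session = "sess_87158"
1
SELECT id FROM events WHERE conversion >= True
[1, 3, 6, 7]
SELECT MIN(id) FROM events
1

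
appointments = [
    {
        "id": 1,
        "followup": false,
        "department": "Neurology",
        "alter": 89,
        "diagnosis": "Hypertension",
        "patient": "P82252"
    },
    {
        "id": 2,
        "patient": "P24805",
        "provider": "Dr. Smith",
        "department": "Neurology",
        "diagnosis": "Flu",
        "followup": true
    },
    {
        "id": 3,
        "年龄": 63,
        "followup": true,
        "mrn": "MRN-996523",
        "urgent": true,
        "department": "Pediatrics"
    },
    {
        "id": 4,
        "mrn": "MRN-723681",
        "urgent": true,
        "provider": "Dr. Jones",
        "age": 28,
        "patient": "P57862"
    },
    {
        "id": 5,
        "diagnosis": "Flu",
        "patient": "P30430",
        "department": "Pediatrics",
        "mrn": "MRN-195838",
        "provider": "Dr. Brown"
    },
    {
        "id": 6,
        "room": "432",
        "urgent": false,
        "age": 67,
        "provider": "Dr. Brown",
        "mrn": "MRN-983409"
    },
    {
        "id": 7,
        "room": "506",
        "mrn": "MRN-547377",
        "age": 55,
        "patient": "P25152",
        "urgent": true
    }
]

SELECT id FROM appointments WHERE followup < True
[1]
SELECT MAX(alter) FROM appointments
89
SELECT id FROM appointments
[1, 2, 3, 4, 5, 6, 7]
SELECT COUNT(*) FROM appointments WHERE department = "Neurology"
2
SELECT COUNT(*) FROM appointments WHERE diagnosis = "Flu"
2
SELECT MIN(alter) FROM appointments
89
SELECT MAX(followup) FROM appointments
True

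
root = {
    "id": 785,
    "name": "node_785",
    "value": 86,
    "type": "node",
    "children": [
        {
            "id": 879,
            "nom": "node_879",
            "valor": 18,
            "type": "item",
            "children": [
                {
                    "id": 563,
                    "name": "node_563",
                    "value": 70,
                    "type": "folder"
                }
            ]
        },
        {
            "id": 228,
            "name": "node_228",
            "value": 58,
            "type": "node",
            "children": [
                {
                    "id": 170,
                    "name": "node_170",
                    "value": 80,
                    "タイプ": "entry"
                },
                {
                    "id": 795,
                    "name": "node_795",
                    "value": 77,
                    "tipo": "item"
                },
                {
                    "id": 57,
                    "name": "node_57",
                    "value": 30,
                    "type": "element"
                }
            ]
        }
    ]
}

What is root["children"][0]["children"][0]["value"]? 70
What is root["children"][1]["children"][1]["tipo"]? "item"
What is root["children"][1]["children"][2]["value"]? 30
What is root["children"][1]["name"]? "node_228"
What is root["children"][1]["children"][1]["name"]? "node_795"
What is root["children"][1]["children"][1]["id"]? 795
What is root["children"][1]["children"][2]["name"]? "node_57"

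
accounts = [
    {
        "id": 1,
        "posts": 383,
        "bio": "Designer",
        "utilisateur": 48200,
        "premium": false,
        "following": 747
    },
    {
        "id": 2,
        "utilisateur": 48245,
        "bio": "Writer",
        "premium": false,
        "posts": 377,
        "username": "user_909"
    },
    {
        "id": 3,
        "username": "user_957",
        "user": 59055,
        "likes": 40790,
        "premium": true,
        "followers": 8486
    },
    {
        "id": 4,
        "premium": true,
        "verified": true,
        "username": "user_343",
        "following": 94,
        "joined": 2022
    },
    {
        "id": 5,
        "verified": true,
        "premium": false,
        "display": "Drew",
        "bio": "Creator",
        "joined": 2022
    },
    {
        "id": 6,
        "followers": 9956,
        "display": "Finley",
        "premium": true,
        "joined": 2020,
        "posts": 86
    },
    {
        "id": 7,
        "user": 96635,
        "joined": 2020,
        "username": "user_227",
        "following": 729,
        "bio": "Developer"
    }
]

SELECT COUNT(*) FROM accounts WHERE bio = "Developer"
1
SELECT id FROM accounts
[1, 2, 3, 4, 5, 6, 7]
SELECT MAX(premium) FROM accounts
True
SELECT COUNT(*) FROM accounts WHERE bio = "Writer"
1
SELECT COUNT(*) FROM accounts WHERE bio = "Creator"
1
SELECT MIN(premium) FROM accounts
False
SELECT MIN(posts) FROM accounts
86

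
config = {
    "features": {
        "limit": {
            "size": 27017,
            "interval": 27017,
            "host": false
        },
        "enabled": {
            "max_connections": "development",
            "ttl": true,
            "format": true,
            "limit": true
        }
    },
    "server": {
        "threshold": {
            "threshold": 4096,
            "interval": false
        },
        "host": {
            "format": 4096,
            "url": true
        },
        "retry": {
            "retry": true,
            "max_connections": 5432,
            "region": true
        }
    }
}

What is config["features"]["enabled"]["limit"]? True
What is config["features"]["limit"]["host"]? False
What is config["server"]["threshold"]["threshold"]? 4096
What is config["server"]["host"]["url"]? True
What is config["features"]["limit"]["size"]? 27017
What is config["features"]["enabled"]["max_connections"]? "development"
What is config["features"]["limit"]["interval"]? 27017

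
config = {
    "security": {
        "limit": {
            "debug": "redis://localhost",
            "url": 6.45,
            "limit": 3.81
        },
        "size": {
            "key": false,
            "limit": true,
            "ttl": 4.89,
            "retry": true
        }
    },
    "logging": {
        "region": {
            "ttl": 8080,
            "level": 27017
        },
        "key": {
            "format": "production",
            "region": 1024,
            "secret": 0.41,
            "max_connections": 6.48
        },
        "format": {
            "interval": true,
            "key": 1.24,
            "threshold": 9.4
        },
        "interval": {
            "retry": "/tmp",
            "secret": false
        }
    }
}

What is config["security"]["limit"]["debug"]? "redis://localhost"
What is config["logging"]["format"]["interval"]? True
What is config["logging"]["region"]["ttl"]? 8080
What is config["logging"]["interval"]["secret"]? False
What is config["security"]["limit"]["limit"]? 3.81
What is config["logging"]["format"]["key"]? 1.24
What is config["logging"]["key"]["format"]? "production"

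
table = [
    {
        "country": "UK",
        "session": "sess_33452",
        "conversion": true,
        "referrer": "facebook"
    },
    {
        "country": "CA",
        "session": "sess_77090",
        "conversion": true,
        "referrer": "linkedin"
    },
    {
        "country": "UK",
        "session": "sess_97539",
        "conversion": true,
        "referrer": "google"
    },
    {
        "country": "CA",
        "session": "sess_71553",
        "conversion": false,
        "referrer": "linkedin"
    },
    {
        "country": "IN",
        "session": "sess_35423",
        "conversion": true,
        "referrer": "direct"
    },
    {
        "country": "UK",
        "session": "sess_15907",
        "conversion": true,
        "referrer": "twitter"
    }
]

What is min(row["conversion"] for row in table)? False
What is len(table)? 6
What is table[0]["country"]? "UK"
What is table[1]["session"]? "sess_77090"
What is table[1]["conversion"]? True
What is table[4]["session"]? "sess_35423"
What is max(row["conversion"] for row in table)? True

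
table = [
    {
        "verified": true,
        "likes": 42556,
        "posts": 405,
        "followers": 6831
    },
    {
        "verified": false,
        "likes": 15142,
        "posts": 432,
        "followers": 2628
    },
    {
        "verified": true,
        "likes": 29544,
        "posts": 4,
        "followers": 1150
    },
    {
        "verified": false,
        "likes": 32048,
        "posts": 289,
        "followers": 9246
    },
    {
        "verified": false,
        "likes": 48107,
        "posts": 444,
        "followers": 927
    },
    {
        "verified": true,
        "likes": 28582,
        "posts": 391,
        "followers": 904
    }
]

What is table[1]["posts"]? 432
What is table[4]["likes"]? 48107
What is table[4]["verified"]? False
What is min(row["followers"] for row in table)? 904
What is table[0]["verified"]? True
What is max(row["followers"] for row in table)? 9246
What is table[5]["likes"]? 28582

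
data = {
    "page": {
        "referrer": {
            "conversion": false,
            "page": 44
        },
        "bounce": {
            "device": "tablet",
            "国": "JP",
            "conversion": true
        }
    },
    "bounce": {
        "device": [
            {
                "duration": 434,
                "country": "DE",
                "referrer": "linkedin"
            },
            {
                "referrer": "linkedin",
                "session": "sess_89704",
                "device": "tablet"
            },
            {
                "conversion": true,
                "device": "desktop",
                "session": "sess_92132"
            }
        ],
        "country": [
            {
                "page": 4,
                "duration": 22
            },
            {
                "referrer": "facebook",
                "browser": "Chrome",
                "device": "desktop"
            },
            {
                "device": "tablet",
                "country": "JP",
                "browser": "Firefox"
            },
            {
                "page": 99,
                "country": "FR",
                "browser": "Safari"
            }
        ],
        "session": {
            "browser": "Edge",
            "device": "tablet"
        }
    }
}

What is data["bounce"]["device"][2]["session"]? "sess_92132"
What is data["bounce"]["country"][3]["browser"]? "Safari"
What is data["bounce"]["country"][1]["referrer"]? "facebook"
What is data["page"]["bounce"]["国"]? "JP"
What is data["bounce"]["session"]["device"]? "tablet"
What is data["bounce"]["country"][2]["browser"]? "Firefox"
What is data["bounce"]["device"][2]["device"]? "desktop"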